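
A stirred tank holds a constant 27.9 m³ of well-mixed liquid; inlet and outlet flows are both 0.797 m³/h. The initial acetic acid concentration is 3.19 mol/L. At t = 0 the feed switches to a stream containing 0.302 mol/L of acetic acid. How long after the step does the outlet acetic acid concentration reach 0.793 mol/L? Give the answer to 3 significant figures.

62.0 h

Species balance: V dC/dt = Q(C_in − C) ⇒ τ = V/Q = 35.006 h.
C(t) = C_in + (C₀ − C_in) e^(−t/τ). Set C = 0.793 and solve for t:
e^(−t/τ) = (C − C_in)/(C₀ − C_in) = (0.793 − 0.302)/(3.19 − 0.302) = 0.17001
t = −τ ln(…) = 35.006 × 1.7719 = 62.027 h.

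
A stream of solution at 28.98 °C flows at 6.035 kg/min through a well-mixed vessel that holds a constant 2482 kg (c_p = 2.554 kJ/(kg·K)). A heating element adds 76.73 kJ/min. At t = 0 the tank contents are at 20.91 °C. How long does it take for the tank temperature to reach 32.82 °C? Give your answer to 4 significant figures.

1003 min

Heat balance on the well-mixed liquid: M c_p dT/dt = ṁ c_p (T_in − T) + 76.73.
τ = M/ṁ = 411.268 min; T_ss = T_in + Q̇/(ṁ c_p) = 33.9581 °C.
T(t) = T_ss + (T₀ − T_ss) e^(−t/τ). Set T = 32.82:
e^(−t/τ) = (32.82 − 33.9581)/(20.91 − 33.9581) = 0.0872262
t = −411.268 · ln(0.0872262) = 1003.18 min.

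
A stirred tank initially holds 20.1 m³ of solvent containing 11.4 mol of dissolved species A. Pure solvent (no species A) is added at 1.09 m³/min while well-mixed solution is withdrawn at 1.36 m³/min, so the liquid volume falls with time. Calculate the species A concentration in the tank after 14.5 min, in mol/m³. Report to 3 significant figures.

Total volume: dV/dt = Q_in − Q_out = -0.27000 m³/min, so V(t) = 20.1 − 0.27000 t and V(14.5) = 16.185 m³.
Solute balance: dm/dt = 0 − Q_out C = −Q_out m/V(t).
Separate: dm/m = −Q_out dt/V(t) ⇒ ln(m/m₀) = −(Q_out/(Q_in−Q_out)) ln(V/V₀).
m = m₀ (V₀/V)^(Q_out/(Q_in−Q_out)) = 11.4 × (20.1/16.185)^(-5.0370) = 3.8283 mol.
C = m/V = 3.8283/16.185 = 0.23653 mol/m³.

0.237 mol/m³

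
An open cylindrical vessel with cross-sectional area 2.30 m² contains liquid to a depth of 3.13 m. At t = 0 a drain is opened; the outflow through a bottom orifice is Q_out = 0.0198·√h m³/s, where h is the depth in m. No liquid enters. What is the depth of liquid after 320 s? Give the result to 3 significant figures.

0.153 m

A dh/dt = −Q_out = −0.0198 √h.
Separate and integrate: 2(√h − √h₀) = −(0.0198/A) t.
√h = √3.13 − 0.0198·320/(2·2.30) = 1.7692 − 1.3774 = 0.39179.
h = 0.39179² = 0.15350 m.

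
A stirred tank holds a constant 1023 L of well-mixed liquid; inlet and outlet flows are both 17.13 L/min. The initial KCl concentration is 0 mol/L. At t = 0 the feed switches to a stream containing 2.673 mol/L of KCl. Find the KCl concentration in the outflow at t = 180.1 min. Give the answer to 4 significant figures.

Species balance on the tank: V dC/dt = Q(C_in − C).
So dC/dt = (C_in − C)/τ with τ = V/Q = 1023/17.13 = 59.7198 min.
This is linear first-order; C(t) = C_in + (C₀ − C_in) e^(−t/τ).
C(180.1) = 2.673 + (0 − 2.673)·e^(−180.1/59.7198) = 2.673 + (-2.67300)·0.0490090 = 2.54200 mol/L.

2.542 mol/L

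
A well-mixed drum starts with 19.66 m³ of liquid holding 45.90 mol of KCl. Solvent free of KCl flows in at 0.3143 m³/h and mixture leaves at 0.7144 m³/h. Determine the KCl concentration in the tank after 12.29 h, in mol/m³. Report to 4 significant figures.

Total volume: dV/dt = Q_in − Q_out = -0.400100 m³/h, so V(t) = 19.66 − 0.400100 t and V(12.29) = 14.7428 m³.
Solute balance: dm/dt = 0 − Q_out C = −Q_out m/V(t).
Separate: dm/m = −Q_out dt/V(t) ⇒ ln(m/m₀) = −(Q_out/(Q_in−Q_out)) ln(V/V₀).
m = m₀ (V₀/V)^(Q_out/(Q_in−Q_out)) = 45.90 × (19.66/14.7428)^(-1.78555) = 27.4543 mol.
C = m/V = 27.4543/14.7428 = 1.86222 mol/m³.

1.862 mol/m³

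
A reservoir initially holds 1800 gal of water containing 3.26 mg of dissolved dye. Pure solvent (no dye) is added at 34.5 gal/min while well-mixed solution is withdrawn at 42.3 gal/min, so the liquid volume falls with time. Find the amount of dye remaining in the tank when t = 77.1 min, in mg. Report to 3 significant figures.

0.359 mg

Total volume: dV/dt = Q_in − Q_out = -7.8000 gal/min, so V(t) = 1800 − 7.8000 t and V(77.1) = 1198.6 gal.
Solute balance: dm/dt = 0 − Q_out C = −Q_out m/V(t).
dm/m = −Q_out dt/(V₀ − 7.8000 t); integrating gives ln(m/m₀) = −(Q_out/(Q_in−Q_out)) ln(V/V₀).
m = m₀ (V₀/V)^(Q_out/(Q_in−Q_out)) = 3.26 × (1800/1198.6)^(-5.4231) = 0.35938 mg.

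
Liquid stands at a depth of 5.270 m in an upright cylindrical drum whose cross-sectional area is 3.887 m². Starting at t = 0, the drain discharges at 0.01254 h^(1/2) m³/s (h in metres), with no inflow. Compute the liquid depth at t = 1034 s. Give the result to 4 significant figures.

A dh/dt = −Q_out = −0.01254 √h.
This is separable: 2 d(√h)/dt = −0.01254/A, so √h = √h₀ − (0.01254/(2A)) t.
√h = √5.270 − 0.01254·1034/(2·3.887) = 2.29565 − 1.66791 = 0.627734.
h = 0.627734² = 0.394051 m.

0.3941 m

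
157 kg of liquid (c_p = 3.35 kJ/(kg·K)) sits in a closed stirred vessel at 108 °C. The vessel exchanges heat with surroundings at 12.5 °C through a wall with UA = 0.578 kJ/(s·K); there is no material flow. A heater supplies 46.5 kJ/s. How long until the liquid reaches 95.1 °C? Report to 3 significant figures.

Lumped-capacitance energy balance: M c_p dT/dt = UA(T_amb − T) + Q̇.
τ = M c_p/UA = 909.95 s; T_ss = T_amb + Q̇/UA = 12.5 + 46.5/0.578 = 92.950 °C.
T(t) = T_ss + (T₀ − T_ss)e^(−t/τ); set T = 95.1:
t = −τ ln[(T − T_ss)/(T₀ − T_ss)] = −909.95 · ln(0.14287) = 1770.6 s.

1770 s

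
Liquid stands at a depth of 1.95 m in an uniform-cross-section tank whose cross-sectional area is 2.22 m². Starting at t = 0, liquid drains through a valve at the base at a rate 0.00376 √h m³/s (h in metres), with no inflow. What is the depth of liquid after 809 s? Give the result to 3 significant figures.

0.506 m

A dh/dt = −Q_out = −0.00376 √h.
Separate and integrate: 2(√h − √h₀) = −(0.00376/A) t.
√h = √1.95 − 0.00376·809/(2·2.22) = 1.3964 − 0.68510 = 0.71132.
h = 0.71132² = 0.50598 m.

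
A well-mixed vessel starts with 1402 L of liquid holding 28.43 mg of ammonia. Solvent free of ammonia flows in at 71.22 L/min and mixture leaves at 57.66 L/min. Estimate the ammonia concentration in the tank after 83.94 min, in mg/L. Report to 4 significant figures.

0.0008939 mg/L

Let m(t) be the amount of ammonia. Volume: V(t) = V₀ + (Q_in − Q_out) t = 1402 + 13.5600 t; V(83.94) = 2540.23 L.
Species balance (pure solvent in): dm/dt = −Q_out · m/V(t).
dm/m = −Q_out dt/(V₀ + 13.5600 t); integrating gives ln(m/m₀) = −(Q_out/(Q_in−Q_out)) ln(V/V₀).
m = m₀ (V₀/V)^(Q_out/(Q_in−Q_out)) = 28.43 × (1402/2540.23)^(4.25221) = 2.27079 mg.
C = m/V = 2.27079/2540.23 = 0.000893932 mg/L.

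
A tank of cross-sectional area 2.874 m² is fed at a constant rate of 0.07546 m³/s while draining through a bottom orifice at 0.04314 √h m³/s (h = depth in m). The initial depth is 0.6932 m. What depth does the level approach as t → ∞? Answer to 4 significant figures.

3.060 m

A dh/dt = Q_in − 0.04314 √h. Steady state requires inflow = outflow:
Q_in = 0.04314 √h_ss ⇒ √h_ss = 0.07546/0.04314 = 1.74919.
h_ss = 1.74919² = 3.05966 m. (Since h₀ = 0.6932 m < h_ss, the level will rise toward this value.)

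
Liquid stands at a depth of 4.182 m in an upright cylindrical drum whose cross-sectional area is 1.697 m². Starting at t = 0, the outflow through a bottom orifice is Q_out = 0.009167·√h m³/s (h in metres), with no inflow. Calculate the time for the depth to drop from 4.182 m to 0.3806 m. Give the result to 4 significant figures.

Accumulation of liquid (constant cross-section A): A dh/dt = −0.009167 √h.
∫ h^(−1/2) dh = −(0.009167/A) ∫ dt, giving 2√h = 2√h₀ − (0.009167/A) t.
t = 2A(√h₀ − √h)/0.009167 = 2·1.697·(√4.182 − √0.3806)/0.009167
  = 3.39400 × (2.04499 − 0.616928) / 0.009167 = 528.729 s.

528.7 s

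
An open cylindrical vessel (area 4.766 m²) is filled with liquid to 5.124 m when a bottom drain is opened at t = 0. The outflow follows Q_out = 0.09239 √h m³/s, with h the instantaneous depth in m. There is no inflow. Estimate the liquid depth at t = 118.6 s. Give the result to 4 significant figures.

1.241 m

Unsteady balance on liquid volume: A dh/dt = −0.09239 √h.
Separate and integrate: 2(√h − √h₀) = −(0.09239/A) t.
√h = √5.124 − 0.09239·118.6/(2·4.766) = 2.26363 − 1.14954 = 1.11408.
h = 1.11408² = 1.24118 m.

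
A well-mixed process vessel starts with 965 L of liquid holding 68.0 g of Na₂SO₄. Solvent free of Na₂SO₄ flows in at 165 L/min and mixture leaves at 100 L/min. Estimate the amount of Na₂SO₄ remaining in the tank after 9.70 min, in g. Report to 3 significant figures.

Total volume: dV/dt = Q_in − Q_out = 65.000 L/min, so V(t) = 965 + 65.000 t and V(9.70) = 1595.5 L.
Species balance (pure solvent in): dm/dt = −Q_out · m/V(t).
Separate: dm/m = −Q_out dt/V(t) ⇒ ln(m/m₀) = −(Q_out/(Q_in−Q_out)) ln(V/V₀).
m = m₀ (V₀/V)^(Q_out/(Q_in−Q_out)) = 68.0 × (965/1595.5)^(1.5385) = 31.373 g.

31.4 g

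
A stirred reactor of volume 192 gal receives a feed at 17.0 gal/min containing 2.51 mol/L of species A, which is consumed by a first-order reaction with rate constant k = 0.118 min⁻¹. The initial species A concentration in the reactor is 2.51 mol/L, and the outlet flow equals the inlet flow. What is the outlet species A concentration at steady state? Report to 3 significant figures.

1.08 mol/L

Species balance: V dC/dt = Q C_in − Q C − k V C.
Steady state (dC/dt = 0): C_ss = Q C_in/(Q + kV) = C_in/(1 + kV/Q).
C_ss = 17.0·2.51/(17.0 + 0.118·192) = 42.670/39.656 = 1.0760 mol/L.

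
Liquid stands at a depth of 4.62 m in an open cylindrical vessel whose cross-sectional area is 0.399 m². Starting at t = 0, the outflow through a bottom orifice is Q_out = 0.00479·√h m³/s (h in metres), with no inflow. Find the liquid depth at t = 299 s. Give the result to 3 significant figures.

A dh/dt = −Q_out = −0.00479 √h.
∫ h^(−1/2) dh = −(0.00479/A) ∫ dt, giving 2√h = 2√h₀ − (0.00479/A) t.
√h = √4.62 − 0.00479·299/(2·0.399) = 2.1494 − 1.7947 = 0.35467.
h = 0.35467² = 0.12579 m.

0.126 m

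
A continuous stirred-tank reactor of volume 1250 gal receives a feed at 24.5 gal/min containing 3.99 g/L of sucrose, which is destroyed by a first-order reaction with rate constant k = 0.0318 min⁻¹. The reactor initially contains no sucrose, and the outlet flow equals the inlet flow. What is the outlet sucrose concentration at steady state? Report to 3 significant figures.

Accumulation = in − out − consumed: V dC/dt = Q C_in − Q C − k V C.
Steady state (dC/dt = 0): C_ss = Q C_in/(Q + kV) = C_in/(1 + kV/Q).
C_ss = 24.5·3.99/(24.5 + 0.0318·1250) = 97.755/64.250 = 1.5215 g/L.

1.52 g/L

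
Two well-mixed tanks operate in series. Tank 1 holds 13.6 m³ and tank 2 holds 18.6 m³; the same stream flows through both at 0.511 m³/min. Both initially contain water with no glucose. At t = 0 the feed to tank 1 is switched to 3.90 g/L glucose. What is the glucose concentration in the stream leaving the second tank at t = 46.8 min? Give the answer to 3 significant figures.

1.72 g/L

Time constants: τᵢ = Vᵢ/Q for each well-mixed tank.
τ₁ = 13.6/0.511 = 26.614 min; τ₂ = 18.6/0.511 = 36.399 min.
Tank 1: C₁ = C_in(1 − e^(−t/τ₁)). Tank 2 (τ₁ ≠ τ₂): C₂ = C_in[1 − (τ₁ e^(−t/τ₁) − τ₂ e^(−t/τ₂))/(τ₁ − τ₂)].
At t = 46.8: e^(−t/τ₁) = 0.17231, e^(−t/τ₂) = 0.27645.
C₂ = 3.90·[1 − (26.614·0.17231 − 36.399·0.27645)/(-9.7847)] = 3.90·0.44032 = 1.7172 g/L.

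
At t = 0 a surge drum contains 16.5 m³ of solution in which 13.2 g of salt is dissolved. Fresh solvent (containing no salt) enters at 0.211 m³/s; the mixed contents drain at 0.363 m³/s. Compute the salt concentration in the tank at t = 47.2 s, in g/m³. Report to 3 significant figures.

0.362 g/m³

Let m(t) be the amount of salt. Volume: V(t) = V₀ + (Q_in − Q_out) t = 16.5 − 0.15200 t; V(47.2) = 9.3256 m³.
No salt enters, so dm/dt = −Q_out · (m/V).
dm/m = −Q_out dt/(V₀ − 0.15200 t); integrating gives ln(m/m₀) = −(Q_out/(Q_in−Q_out)) ln(V/V₀).
m = m₀ (V₀/V)^(Q_out/(Q_in−Q_out)) = 13.2 × (16.5/9.3256)^(-2.3882) = 3.3789 g.
C = m/V = 3.3789/9.3256 = 0.36232 g/m³.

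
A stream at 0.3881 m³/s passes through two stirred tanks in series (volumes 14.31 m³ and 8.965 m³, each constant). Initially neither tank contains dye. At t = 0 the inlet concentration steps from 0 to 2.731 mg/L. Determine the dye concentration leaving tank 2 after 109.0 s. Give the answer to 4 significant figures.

Time constants: τᵢ = Vᵢ/Q for each well-mixed tank.
τ₁ = 14.31/0.3881 = 36.8719 s; τ₂ = 8.965/0.3881 = 23.0997 s.
Tank 1: C₁ = C_in(1 − e^(−t/τ₁)). Tank 2 (τ₁ ≠ τ₂): C₂ = C_in[1 − (τ₁ e^(−t/τ₁) − τ₂ e^(−t/τ₂))/(τ₁ − τ₂)].
At t = 109.0: e^(−t/τ₁) = 0.0520174, e^(−t/τ₂) = 0.00892702.
C₂ = 2.731·[1 − (36.8719·0.0520174 − 23.0997·0.00892702)/(13.7722)] = 2.731·0.875709 = 2.39156 mg/L.

2.392 mg/L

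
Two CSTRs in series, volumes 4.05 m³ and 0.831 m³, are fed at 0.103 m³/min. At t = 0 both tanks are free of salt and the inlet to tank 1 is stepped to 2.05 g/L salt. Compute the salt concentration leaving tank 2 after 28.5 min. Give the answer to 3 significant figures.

0.816 g/L

Time constants: τᵢ = Vᵢ/Q for each well-mixed tank.
τ₁ = 4.05/0.103 = 39.320 min; τ₂ = 0.831/0.103 = 8.0680 min.
Tank 1: C₁ = C_in(1 − e^(−t/τ₁)). Tank 2 (τ₁ ≠ τ₂): C₂ = C_in[1 − (τ₁ e^(−t/τ₁) − τ₂ e^(−t/τ₂))/(τ₁ − τ₂)].
At t = 28.5: e^(−t/τ₁) = 0.48441, e^(−t/τ₂) = 0.029232.
C₂ = 2.05·[1 − (39.320·0.48441 − 8.0680·0.029232)/(31.252)] = 2.05·0.39808 = 0.81606 g/L.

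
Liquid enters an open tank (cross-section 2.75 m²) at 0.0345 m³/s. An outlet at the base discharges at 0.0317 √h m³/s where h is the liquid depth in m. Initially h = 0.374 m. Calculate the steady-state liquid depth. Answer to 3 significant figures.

Unsteady balance on liquid volume: A dh/dt = Q_in − 0.0317 √h. At steady state dh/dt = 0:
Q_in = 0.0317 √h_ss ⇒ √h_ss = 0.0345/0.0317 = 1.0883.
h_ss = 1.0883² = 1.1845 m. (Since h₀ = 0.374 m < h_ss, the level will rise toward this value.)

1.18 m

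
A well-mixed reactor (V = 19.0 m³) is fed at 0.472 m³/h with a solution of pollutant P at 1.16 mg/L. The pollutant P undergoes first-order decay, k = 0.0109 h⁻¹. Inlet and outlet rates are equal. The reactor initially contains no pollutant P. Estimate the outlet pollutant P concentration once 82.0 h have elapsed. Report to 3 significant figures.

0.763 mg/L

Accumulation = in − out − consumed: V dC/dt = Q C_in − Q C − k V C.
This is linear with rate a = Q/V + k = 0.035742 h⁻¹.
C_ss = Q C_in/(Q + kV) = 0.80624 mg/L; C(t) = C_ss + (C₀ − C_ss) e^(−a t).
C(82.0) = 0.80624 + (-0.80624)·e^(−0.035742·82.0) = 0.80624 + (-0.80624)·0.053352 = 0.76323 mg/L.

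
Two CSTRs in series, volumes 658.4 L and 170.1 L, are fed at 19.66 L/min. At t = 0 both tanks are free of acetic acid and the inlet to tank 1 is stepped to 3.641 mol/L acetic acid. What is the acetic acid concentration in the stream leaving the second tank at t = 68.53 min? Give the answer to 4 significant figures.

3.007 mol/L

Species balance on tank i: dCᵢ/dt = (Cᵢ₋₁ − Cᵢ)/τᵢ with τᵢ = Vᵢ/Q.
τ₁ = 658.4/19.66 = 33.4893 min; τ₂ = 170.1/19.66 = 8.65209 min.
Tank 1: C₁ = C_in(1 − e^(−t/τ₁)). Tank 2 (τ₁ ≠ τ₂): C₂ = C_in[1 − (τ₁ e^(−t/τ₁) − τ₂ e^(−t/τ₂))/(τ₁ − τ₂)].
At t = 68.53: e^(−t/τ₁) = 0.129209, e^(−t/τ₂) = 0.000363172.
C₂ = 3.641·[1 − (33.4893·0.129209 − 8.65209·0.000363172)/(24.8372)] = 3.641·0.825907 = 3.00713 mol/L.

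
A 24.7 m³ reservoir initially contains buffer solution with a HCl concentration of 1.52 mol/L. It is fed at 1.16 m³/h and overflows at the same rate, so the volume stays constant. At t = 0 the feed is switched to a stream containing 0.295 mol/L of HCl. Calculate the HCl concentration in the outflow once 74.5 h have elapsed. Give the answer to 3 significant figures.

Transient balance on the dissolved component: V dC/dt = Q(C_in − C).
Rewrite as dC/dt + C/τ = C_in/τ, τ = V/Q = 21.293 h.
This is linear first-order; C(t) = C_in + (C₀ − C_in) e^(−t/τ).
C(74.5) = 0.295 + (1.52 − 0.295)·e^(−74.5/21.293) = 0.295 + (1.2250)·0.030234 = 0.33204 mol/L.

0.332 mol/L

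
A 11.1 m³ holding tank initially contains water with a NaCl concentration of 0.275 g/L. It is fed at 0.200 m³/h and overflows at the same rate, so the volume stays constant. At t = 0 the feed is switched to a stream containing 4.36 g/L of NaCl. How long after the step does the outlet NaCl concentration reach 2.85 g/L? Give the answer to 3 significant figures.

55.2 h

Species balance: V dC/dt = Q(C_in − C) ⇒ τ = V/Q = 55.500 h.
C(t) = C_in + (C₀ − C_in) e^(−t/τ). Set C = 2.85 and solve for t:
e^(−t/τ) = (C − C_in)/(C₀ − C_in) = (2.85 − 4.36)/(0.275 − 4.36) = 0.36965
t = −τ ln(…) = 55.500 × 0.99521 = 55.234 h.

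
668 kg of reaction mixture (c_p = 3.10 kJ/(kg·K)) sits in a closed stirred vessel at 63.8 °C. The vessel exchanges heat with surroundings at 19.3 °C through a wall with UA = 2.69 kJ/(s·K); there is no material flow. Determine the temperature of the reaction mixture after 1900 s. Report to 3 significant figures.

23.1 °C

Energy balance: M c_p dT/dt = −UA(T − T_amb).
dT/dt = (T_ss − T)/τ with T_ss = T_amb = 19.300 °C, τ = M c_p/UA = 668·3.10/2.69 = 769.81 s.
Solution: T(t) = T_ss + (T₀ − T_ss) e^(−t/τ).
T(1900) = 19.300 + (44.500)·0.084743 = 23.071 °C.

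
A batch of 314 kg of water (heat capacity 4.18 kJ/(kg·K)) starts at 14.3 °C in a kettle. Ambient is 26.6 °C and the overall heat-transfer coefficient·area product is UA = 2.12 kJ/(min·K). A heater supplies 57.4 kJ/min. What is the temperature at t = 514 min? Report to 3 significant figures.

Lumped-capacitance energy balance: M c_p dT/dt = UA(T_amb − T) + Q̇.
dT/dt = (T_ss − T)/τ with T_ss = T_amb + Q̇/UA = 26.6 + 57.4/2.12 = 53.675 °C, τ = M c_p/UA = 314·4.18/2.12 = 619.11 min.
T approaches T_ss exponentially: T(t) = T_ss + (T₀ − T_ss) e^(−t/τ).
T(514) = 53.675 + (-39.375)·0.43595 = 36.510 °C.

36.5 °C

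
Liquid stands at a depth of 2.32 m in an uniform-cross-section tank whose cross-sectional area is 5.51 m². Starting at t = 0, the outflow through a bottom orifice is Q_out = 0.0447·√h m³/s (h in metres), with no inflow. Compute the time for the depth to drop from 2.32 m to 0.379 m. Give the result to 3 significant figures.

224 s

With no inflow, A dh/dt = −0.0447 √h.
Separate and integrate: 2(√h − √h₀) = −(0.0447/A) t.
t = 2A(√h₀ − √h)/0.0447 = 2·5.51·(√2.32 − √0.379)/0.0447
  = 11.020 × (1.5232 − 0.61563) / 0.0447 = 223.73 s.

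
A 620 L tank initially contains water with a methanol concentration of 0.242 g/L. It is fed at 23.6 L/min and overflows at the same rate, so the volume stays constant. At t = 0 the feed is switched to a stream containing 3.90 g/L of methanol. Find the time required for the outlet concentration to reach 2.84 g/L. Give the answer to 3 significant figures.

Species balance on the tank: V dC/dt = Q(C_in − C), so τ = V/Q = 26.271 min.
C(t) = C_in + (C₀ − C_in) e^(−t/τ). Set C = 2.84 and solve for t:
e^(−t/τ) = (C − C_in)/(C₀ − C_in) = (2.84 − 3.90)/(0.242 − 3.90) = 0.28978
t = −τ ln(…) = 26.271 × 1.2386 = 32.541 min.

32.5 min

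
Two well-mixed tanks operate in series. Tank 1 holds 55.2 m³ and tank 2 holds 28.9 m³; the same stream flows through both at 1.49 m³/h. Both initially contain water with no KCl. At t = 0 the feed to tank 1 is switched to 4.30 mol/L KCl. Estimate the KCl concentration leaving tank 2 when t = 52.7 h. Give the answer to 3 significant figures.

Species balance on tank i: dCᵢ/dt = (Cᵢ₋₁ − Cᵢ)/τᵢ with τᵢ = Vᵢ/Q.
τ₁ = 55.2/1.49 = 37.047 h; τ₂ = 28.9/1.49 = 19.396 h.
Tank 1: C₁ = C_in(1 − e^(−t/τ₁)). Tank 2 (τ₁ ≠ τ₂): C₂ = C_in[1 − (τ₁ e^(−t/τ₁) − τ₂ e^(−t/τ₂))/(τ₁ − τ₂)].
At t = 52.7: e^(−t/τ₁) = 0.24111, e^(−t/τ₂) = 0.066069.
C₂ = 4.30·[1 − (37.047·0.24111 − 19.396·0.066069)/(17.651)] = 4.30·0.56655 = 2.4362 mol/L.

2.44 mol/L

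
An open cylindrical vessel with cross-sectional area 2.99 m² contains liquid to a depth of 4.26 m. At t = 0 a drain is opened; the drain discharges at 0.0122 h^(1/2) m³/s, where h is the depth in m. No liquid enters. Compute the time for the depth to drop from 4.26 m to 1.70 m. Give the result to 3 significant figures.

Volume balance on the tank: A dh/dt = −0.0122 √h.
∫ h^(−1/2) dh = −(0.0122/A) ∫ dt, giving 2√h = 2√h₀ − (0.0122/A) t.
t = 2A(√h₀ − √h)/0.0122 = 2·2.99·(√4.26 − √1.70)/0.0122
  = 5.9800 × (2.0640 − 1.3038) / 0.0122 = 372.59 s.

373 s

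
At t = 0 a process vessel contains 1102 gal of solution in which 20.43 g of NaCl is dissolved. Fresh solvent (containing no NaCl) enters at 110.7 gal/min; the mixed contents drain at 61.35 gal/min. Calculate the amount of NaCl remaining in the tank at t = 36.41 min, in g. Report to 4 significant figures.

Total volume: dV/dt = Q_in − Q_out = 49.3500 gal/min, so V(t) = 1102 + 49.3500 t and V(36.41) = 2898.83 gal.
Solute balance: dm/dt = 0 − Q_out C = −Q_out m/V(t).
Separate: dm/m = −Q_out dt/V(t) ⇒ ln(m/m₀) = −(Q_out/(Q_in−Q_out)) ln(V/V₀).
m = m₀ (V₀/V)^(Q_out/(Q_in−Q_out)) = 20.43 × (1102/2898.83)^(1.24316) = 6.13888 g.

6.139 g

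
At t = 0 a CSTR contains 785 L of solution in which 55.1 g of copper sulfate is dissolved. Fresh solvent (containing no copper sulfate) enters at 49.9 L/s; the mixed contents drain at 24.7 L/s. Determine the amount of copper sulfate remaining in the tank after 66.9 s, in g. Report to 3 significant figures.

17.9 g

Total volume: dV/dt = Q_in − Q_out = 25.200 L/s, so V(t) = 785 + 25.200 t and V(66.9) = 2470.9 L.
No copper sulfate enters, so dm/dt = −Q_out · (m/V).
Separate: dm/m = −Q_out dt/V(t) ⇒ ln(m/m₀) = −(Q_out/(Q_in−Q_out)) ln(V/V₀).
m = m₀ (V₀/V)^(Q_out/(Q_in−Q_out)) = 55.1 × (785/2470.9)^(0.98016) = 17.908 g.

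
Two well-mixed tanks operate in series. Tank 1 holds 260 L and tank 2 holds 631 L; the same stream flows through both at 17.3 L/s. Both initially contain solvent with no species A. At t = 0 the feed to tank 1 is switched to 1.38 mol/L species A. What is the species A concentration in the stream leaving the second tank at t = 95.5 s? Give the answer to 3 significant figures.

1.21 mol/L

Each tank obeys Vᵢ dCᵢ/dt = Q(Cᵢ₋₁ − Cᵢ), so τᵢ = Vᵢ/Q.
τ₁ = 260/17.3 = 15.029 s; τ₂ = 631/17.3 = 36.474 s.
Tank 1: C₁ = C_in(1 − e^(−t/τ₁)). Tank 2 (τ₁ ≠ τ₂): C₂ = C_in[1 − (τ₁ e^(−t/τ₁) − τ₂ e^(−t/τ₂))/(τ₁ − τ₂)].
At t = 95.5: e^(−t/τ₁) = 0.0017390, e^(−t/τ₂) = 0.072926.
C₂ = 1.38·[1 − (15.029·0.0017390 − 36.474·0.072926)/(-21.445)] = 1.38·0.87718 = 1.2105 mol/L.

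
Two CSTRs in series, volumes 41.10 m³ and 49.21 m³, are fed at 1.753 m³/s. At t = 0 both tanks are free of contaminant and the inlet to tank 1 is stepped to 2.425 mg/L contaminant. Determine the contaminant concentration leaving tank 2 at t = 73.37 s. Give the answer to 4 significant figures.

1.885 mg/L

Time constants: τᵢ = Vᵢ/Q for each well-mixed tank.
τ₁ = 41.10/1.753 = 23.4455 s; τ₂ = 49.21/1.753 = 28.0719 s.
Tank 1: C₁ = C_in(1 − e^(−t/τ₁)). Tank 2 (τ₁ ≠ τ₂): C₂ = C_in[1 − (τ₁ e^(−t/τ₁) − τ₂ e^(−t/τ₂))/(τ₁ − τ₂)].
At t = 73.37: e^(−t/τ₁) = 0.0437448, e^(−t/τ₂) = 0.0732668.
C₂ = 2.425·[1 − (23.4455·0.0437448 − 28.0719·0.0732668)/(-4.62635)] = 2.425·0.777121 = 1.88452 mg/L.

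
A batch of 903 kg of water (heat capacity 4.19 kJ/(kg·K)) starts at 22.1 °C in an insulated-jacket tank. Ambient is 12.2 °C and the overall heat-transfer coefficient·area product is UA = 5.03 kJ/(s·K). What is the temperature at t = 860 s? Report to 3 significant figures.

Unsteady energy balance on the tank contents: M c_p dT/dt = −UA(T − T_amb).
dT/dt = (T_ss − T)/τ with T_ss = T_amb = 12.200 °C, τ = M c_p/UA = 903·4.19/5.03 = 752.20 s.
Solution: T(t) = T_ss + (T₀ − T_ss) e^(−t/τ).
T(860) = 12.200 + (9.9000)·0.31876 = 15.356 °C.

15.4 °C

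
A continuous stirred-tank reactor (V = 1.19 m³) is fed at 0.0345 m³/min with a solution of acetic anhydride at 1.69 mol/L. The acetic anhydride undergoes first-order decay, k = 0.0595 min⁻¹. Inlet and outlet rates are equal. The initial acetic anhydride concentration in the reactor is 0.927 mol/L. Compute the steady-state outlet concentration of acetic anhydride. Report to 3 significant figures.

V dC/dt = Q(C_in − C) − k V C.
At steady state: 0 = Q C_in − (Q + kV) C_ss, so C_ss = Q C_in/(Q + kV).
C_ss = 0.0345·1.69/(0.0345 + 0.0595·1.19) = 0.058305/0.10530 = 0.55368 mol/L.

0.554 mol/L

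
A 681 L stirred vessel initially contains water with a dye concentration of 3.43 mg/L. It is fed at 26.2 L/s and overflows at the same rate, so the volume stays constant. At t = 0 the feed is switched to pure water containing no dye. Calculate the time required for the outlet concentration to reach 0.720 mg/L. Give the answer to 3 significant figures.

Species balance on the tank: V dC/dt = Q(C_in − C), so τ = V/Q = 25.992 s.
C(t) = C_in + (C₀ − C_in) e^(−t/τ). Set C = 0.720 and solve for t:
e^(−t/τ) = (C − C_in)/(C₀ − C_in) = (0.720 − 0)/(3.43 − 0) = 0.20991
t = −τ ln(…) = 25.992 × 1.5611 = 40.576 s.

40.6 s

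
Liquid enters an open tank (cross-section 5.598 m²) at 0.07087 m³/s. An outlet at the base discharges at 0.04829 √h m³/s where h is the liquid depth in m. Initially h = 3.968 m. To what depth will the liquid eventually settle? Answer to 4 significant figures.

2.154 m

A dh/dt = Q_in − 0.04829 √h. Steady state requires inflow = outflow:
Q_in = 0.04829 √h_ss ⇒ √h_ss = 0.07087/0.04829 = 1.46759.
h_ss = 1.46759² = 2.15383 m. (Since h₀ = 3.968 m > h_ss, the level will fall toward this value.)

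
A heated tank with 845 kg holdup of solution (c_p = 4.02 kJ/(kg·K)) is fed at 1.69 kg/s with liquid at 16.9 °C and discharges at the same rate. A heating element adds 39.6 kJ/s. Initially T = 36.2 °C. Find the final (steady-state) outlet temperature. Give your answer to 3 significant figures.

M c_p dT/dt = ṁ c_p (T_in − T) + Q̇.
At steady state dT/dt = 0 ⇒ T_ss = T_in + Q̇/(ṁ c_p) = 16.9 + 39.6/(1.69·4.02) = 22.729 °C.

22.7 °C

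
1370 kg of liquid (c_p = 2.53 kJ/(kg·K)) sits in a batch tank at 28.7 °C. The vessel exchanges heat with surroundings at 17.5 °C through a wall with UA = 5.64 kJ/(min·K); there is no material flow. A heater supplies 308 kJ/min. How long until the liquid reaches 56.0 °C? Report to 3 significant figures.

Energy balance: M c_p dT/dt = −UA(T − T_amb) + Q̇.
τ = M c_p/UA = 614.56 min; T_ss = T_amb + Q̇/UA = 17.5 + 308/5.64 = 72.110 °C.
T(t) = T_ss + (T₀ − T_ss)e^(−t/τ); set T = 56.0:
t = −τ ln[(T − T_ss)/(T₀ − T_ss)] = −614.56 · ln(0.37111) = 609.18 min.

609 min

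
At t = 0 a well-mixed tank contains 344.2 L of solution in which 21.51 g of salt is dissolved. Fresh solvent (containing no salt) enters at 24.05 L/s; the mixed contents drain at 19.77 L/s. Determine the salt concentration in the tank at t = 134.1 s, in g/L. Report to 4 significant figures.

0.0002521 g/L

Let m(t) be the amount of salt. Volume: V(t) = V₀ + (Q_in − Q_out) t = 344.2 + 4.28000 t; V(134.1) = 918.148 L.
No salt enters, so dm/dt = −Q_out · (m/V).
dm/m = −Q_out dt/(V₀ + 4.28000 t); integrating gives ln(m/m₀) = −(Q_out/(Q_in−Q_out)) ln(V/V₀).
m = m₀ (V₀/V)^(Q_out/(Q_in−Q_out)) = 21.51 × (344.2/918.148)^(4.61916) = 0.231424 g.
C = m/V = 0.231424/918.148 = 0.000252055 g/L.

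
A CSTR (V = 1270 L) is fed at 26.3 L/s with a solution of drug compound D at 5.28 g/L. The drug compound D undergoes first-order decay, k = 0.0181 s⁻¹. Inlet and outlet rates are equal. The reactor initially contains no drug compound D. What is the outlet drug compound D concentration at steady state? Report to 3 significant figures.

2.82 g/L

V dC/dt = Q(C_in − C) − k V C.
At steady state: 0 = Q C_in − (Q + kV) C_ss, so C_ss = Q C_in/(Q + kV).
C_ss = 26.3·5.28/(26.3 + 0.0181·1270) = 138.86/49.287 = 2.8175 g/L.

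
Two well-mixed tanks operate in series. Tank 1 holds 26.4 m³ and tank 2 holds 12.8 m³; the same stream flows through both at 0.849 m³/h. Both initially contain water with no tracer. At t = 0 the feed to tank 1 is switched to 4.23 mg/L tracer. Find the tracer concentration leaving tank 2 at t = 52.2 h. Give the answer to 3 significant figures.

2.82 mg/L

Time constants: τᵢ = Vᵢ/Q for each well-mixed tank.
τ₁ = 26.4/0.849 = 31.095 h; τ₂ = 12.8/0.849 = 15.077 h.
Tank 1: C₁ = C_in(1 − e^(−t/τ₁)). Tank 2 (τ₁ ≠ τ₂): C₂ = C_in[1 − (τ₁ e^(−t/τ₁) − τ₂ e^(−t/τ₂))/(τ₁ − τ₂)].
At t = 52.2: e^(−t/τ₁) = 0.18662, e^(−t/τ₂) = 0.031357.
C₂ = 4.23·[1 − (31.095·0.18662 − 15.077·0.031357)/(16.019)] = 4.23·0.66726 = 2.8225 mg/L.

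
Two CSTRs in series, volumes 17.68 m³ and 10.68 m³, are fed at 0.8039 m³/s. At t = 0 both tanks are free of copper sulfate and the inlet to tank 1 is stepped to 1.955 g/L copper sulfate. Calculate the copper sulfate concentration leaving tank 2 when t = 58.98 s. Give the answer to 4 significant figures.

Species balance on tank i: dCᵢ/dt = (Cᵢ₋₁ − Cᵢ)/τᵢ with τᵢ = Vᵢ/Q.
τ₁ = 17.68/0.8039 = 21.9928 s; τ₂ = 10.68/0.8039 = 13.2852 s.
Tank 1: C₁ = C_in(1 − e^(−t/τ₁)). Tank 2 (τ₁ ≠ τ₂): C₂ = C_in[1 − (τ₁ e^(−t/τ₁) − τ₂ e^(−t/τ₂))/(τ₁ − τ₂)].
At t = 58.98: e^(−t/τ₁) = 0.0684406, e^(−t/τ₂) = 0.0118017.
C₂ = 1.955·[1 − (21.9928·0.0684406 − 13.2852·0.0118017)/(8.70755)] = 1.955·0.845144 = 1.65226 g/L.

1.652 g/L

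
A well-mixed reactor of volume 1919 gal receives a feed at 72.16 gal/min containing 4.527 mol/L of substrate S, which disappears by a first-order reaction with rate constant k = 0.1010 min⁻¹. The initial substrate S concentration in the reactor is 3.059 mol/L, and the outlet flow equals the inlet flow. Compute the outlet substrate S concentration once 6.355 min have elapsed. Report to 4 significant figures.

1.987 mol/L

Species balance: V dC/dt = Q C_in − Q C − k V C.
This is linear with rate a = Q/V + k = 0.138603 min⁻¹.
C_ss = Q C_in/(Q + kV) = 1.22817 mol/L; C(t) = C_ss + (C₀ − C_ss) e^(−a t).
C(6.355) = 1.22817 + (1.83083)·e^(−0.138603·6.355) = 1.22817 + (1.83083)·0.414442 = 1.98695 mol/L.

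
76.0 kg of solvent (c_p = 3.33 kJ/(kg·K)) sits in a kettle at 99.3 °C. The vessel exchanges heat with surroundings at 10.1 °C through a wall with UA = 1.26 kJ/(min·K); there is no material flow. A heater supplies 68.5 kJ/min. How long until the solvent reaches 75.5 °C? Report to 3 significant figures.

231 min

Unsteady energy balance on the tank contents: M c_p dT/dt = −UA(T − T_amb) + Q̇.
τ = M c_p/UA = 200.86 min; T_ss = T_amb + Q̇/UA = 10.1 + 68.5/1.26 = 64.465 °C.
T(t) = T_ss + (T₀ − T_ss)e^(−t/τ); set T = 75.5:
t = −τ ln[(T − T_ss)/(T₀ − T_ss)] = −200.86 · ln(0.31678) = 230.90 min.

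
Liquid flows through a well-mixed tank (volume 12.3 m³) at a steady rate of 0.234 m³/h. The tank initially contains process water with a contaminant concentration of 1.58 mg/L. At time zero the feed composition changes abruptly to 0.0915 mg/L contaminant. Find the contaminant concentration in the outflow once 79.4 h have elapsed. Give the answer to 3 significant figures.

0.420 mg/L

Species balance on the tank: V dC/dt = Q(C_in − C).
Time constant τ = V/Q = 12.3/0.234 = 52.564 h.
Integrating: C(t) = C_in + (C₀ − C_in) e^(−t/τ).
C(79.4) = 0.0915 + (1.58 − 0.0915)·e^(−79.4/52.564) = 0.0915 + (1.4885)·0.22079 = 0.42015 mg/L.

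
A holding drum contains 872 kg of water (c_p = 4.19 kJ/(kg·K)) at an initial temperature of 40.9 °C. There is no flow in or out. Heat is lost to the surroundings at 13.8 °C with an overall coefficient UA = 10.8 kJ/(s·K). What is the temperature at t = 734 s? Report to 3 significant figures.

16.9 °C

Unsteady energy balance on the tank contents: M c_p dT/dt = −UA(T − T_amb).
dT/dt = (T_ss − T)/τ with T_ss = T_amb = 13.800 °C, τ = M c_p/UA = 872·4.19/10.8 = 338.30 s.
This is linear first-order; T(t) = T_ss + (T₀ − T_ss) e^(−t/τ).
T(734) = 13.800 + (27.100)·0.11422 = 16.895 °C.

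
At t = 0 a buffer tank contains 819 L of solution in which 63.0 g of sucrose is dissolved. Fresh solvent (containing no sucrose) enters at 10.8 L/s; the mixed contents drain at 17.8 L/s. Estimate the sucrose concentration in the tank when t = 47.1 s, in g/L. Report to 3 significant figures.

Total volume: dV/dt = Q_in − Q_out = -7.0000 L/s, so V(t) = 819 − 7.0000 t and V(47.1) = 489.30 L.
Solute balance: dm/dt = 0 − Q_out C = −Q_out m/V(t).
Separate: dm/m = −Q_out dt/V(t) ⇒ ln(m/m₀) = −(Q_out/(Q_in−Q_out)) ln(V/V₀).
m = m₀ (V₀/V)^(Q_out/(Q_in−Q_out)) = 63.0 × (819/489.30)^(-2.5429) = 17.001 g.
C = m/V = 17.001/489.30 = 0.034746 g/L.

0.0347 g/L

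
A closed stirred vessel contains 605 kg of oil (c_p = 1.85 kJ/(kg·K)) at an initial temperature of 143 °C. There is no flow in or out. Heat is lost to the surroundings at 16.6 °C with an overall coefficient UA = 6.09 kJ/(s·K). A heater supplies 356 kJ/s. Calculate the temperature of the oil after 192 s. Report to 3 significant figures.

Lumped-capacitance energy balance: M c_p dT/dt = UA(T_amb − T) + Q̇.
dT/dt = (T_ss − T)/τ with T_ss = T_amb + Q̇/UA = 16.6 + 356/6.09 = 75.056 °C, τ = M c_p/UA = 605·1.85/6.09 = 183.78 s.
Solution: T(t) = T_ss + (T₀ − T_ss) e^(−t/τ).
T(192) = 75.056 + (67.944)·0.35180 = 98.959 °C.

99.0 °C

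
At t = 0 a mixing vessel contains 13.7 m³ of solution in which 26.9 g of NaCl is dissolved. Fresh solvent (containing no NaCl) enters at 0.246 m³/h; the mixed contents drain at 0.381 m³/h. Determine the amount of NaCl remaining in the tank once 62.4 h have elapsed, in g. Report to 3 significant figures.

1.82 g

Total volume: dV/dt = Q_in − Q_out = -0.13500 m³/h, so V(t) = 13.7 − 0.13500 t and V(62.4) = 5.2760 m³.
Species balance (pure solvent in): dm/dt = −Q_out · m/V(t).
Separate: dm/m = −Q_out dt/V(t) ⇒ ln(m/m₀) = −(Q_out/(Q_in−Q_out)) ln(V/V₀).
m = m₀ (V₀/V)^(Q_out/(Q_in−Q_out)) = 26.9 × (13.7/5.2760)^(-2.8222) = 1.8205 g.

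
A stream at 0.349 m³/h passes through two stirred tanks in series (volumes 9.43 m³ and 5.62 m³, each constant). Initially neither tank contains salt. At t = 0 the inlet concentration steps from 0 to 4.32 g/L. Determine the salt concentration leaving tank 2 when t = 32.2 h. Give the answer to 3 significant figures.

Each tank obeys Vᵢ dCᵢ/dt = Q(Cᵢ₋₁ − Cᵢ), so τᵢ = Vᵢ/Q.
τ₁ = 9.43/0.349 = 27.020 h; τ₂ = 5.62/0.349 = 16.103 h.
Tank 1: C₁ = C_in(1 − e^(−t/τ₁)). Tank 2 (τ₁ ≠ τ₂): C₂ = C_in[1 − (τ₁ e^(−t/τ₁) − τ₂ e^(−t/τ₂))/(τ₁ − τ₂)].
At t = 32.2: e^(−t/τ₁) = 0.30370, e^(−t/τ₂) = 0.13539.
C₂ = 4.32·[1 − (27.020·0.30370 − 16.103·0.13539)/(10.917)] = 4.32·0.44802 = 1.9355 g/L.

1.94 g/L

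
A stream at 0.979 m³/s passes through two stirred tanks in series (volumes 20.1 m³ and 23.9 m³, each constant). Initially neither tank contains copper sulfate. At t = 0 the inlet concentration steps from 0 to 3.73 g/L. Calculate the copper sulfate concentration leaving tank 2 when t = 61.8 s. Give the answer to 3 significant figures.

2.84 g/L

Each tank obeys Vᵢ dCᵢ/dt = Q(Cᵢ₋₁ − Cᵢ), so τᵢ = Vᵢ/Q.
τ₁ = 20.1/0.979 = 20.531 s; τ₂ = 23.9/0.979 = 24.413 s.
Tank 1: C₁ = C_in(1 − e^(−t/τ₁)). Tank 2 (τ₁ ≠ τ₂): C₂ = C_in[1 − (τ₁ e^(−t/τ₁) − τ₂ e^(−t/τ₂))/(τ₁ − τ₂)].
At t = 61.8: e^(−t/τ₁) = 0.049289, e^(−t/τ₂) = 0.079542.
C₂ = 3.73·[1 − (20.531·0.049289 − 24.413·0.079542)/(-3.8815)] = 3.73·0.76044 = 2.8364 g/L.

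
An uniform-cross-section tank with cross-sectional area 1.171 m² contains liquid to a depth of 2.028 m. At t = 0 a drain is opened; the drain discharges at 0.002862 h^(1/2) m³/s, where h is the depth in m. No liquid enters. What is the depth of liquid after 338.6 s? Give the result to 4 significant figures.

1.021 m

With no inflow, A dh/dt = −0.002862 √h.
This is separable: 2 d(√h)/dt = −0.002862/A, so √h = √h₀ − (0.002862/(2A)) t.
√h = √2.028 − 0.002862·338.6/(2·1.171) = 1.42408 − 0.413780 = 1.01030.
h = 1.01030² = 1.02070 m.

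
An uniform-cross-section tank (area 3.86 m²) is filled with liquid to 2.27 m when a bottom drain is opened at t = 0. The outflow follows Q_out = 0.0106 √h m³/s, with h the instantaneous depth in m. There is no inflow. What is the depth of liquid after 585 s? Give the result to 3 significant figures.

Accumulation of liquid (constant cross-section A): A dh/dt = −0.0106 √h.
∫ h^(−1/2) dh = −(0.0106/A) ∫ dt, giving 2√h = 2√h₀ − (0.0106/A) t.
√h = √2.27 − 0.0106·585/(2·3.86) = 1.5067 − 0.80324 = 0.70341.
h = 0.70341² = 0.49479 m.

0.495 m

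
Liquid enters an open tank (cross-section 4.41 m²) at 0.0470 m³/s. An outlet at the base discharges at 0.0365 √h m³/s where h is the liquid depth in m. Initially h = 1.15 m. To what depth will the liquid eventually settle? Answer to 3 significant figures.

A dh/dt = Q_in − 0.0365 √h. Steady state requires inflow = outflow:
Q_in = 0.0365 √h_ss ⇒ √h_ss = 0.0470/0.0365 = 1.2877.
h_ss = 1.2877² = 1.6581 m. (Since h₀ = 1.15 m < h_ss, the level will rise toward this value.)

1.66 m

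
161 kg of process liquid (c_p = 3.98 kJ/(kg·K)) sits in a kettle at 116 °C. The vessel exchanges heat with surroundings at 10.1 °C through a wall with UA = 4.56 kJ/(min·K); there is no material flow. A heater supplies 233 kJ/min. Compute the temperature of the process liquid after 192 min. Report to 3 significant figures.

M c_p dT/dt = −UA(T − T_amb) + Q̇.
dT/dt = (T_ss − T)/τ with T_ss = T_amb + Q̇/UA = 10.1 + 233/4.56 = 61.196 °C, τ = M c_p/UA = 161·3.98/4.56 = 140.52 min.
This is linear first-order; T(t) = T_ss + (T₀ − T_ss) e^(−t/τ).
T(192) = 61.196 + (54.804)·0.25504 = 75.174 °C.

75.2 °C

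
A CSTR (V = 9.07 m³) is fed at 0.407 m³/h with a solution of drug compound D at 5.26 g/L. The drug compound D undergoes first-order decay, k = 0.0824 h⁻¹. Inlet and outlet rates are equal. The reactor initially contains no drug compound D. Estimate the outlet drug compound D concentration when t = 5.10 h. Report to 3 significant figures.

0.886 g/L

Species balance: V dC/dt = Q C_in − Q C − k V C.
dC/dt = (Q/V) C_in − (Q/V + k) C; effective rate a = Q/V + k = 0.044873 + 0.0824 = 0.12727 h⁻¹.
C_ss = Q C_in/(Q + kV) = 1.8545 g/L; C(t) = C_ss + (C₀ − C_ss) e^(−a t).
C(5.10) = 1.8545 + (-1.8545)·e^(−0.12727·5.10) = 1.8545 + (-1.8545)·0.52252 = 0.88551 g/L.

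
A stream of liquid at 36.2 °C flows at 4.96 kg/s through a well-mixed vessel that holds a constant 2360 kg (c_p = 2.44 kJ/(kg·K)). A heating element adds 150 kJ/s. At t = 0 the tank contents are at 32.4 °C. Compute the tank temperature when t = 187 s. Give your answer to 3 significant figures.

M c_p dT/dt = ṁ c_p (T_in − T) + Q̇.
Rearrange: dT/dt = (T_ss − T)/τ with τ = M/ṁ = 475.81 s and T_ss = T_in + Q̇/(ṁ c_p) = 48.594 °C.
T approaches T_ss exponentially: T(t) = T_ss + (T₀ − T_ss) e^(−t/τ).
T(187) = 48.594 + (-16.194)·e^(−187/475.81) = 48.594 + (-16.194)·0.67502 = 37.663 °C.

37.7 °C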